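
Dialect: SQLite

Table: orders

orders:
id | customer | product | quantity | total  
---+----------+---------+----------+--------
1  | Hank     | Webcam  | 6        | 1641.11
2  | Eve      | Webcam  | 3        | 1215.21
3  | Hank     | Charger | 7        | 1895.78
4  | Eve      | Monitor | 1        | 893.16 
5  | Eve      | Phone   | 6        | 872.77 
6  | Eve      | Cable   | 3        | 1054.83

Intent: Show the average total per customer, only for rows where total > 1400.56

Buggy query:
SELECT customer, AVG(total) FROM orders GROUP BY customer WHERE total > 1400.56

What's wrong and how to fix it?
Bug: Row-level WHERE must come before GROUP BY in the clause order

Fix: Place WHERE between FROM and GROUP BY

Corrected query:
SELECT customer, AVG(total) FROM orders WHERE total > 1400.56 GROUP BY customer

Result:
customer | AVG(total)
---------+-----------
Hank     | 1768.445  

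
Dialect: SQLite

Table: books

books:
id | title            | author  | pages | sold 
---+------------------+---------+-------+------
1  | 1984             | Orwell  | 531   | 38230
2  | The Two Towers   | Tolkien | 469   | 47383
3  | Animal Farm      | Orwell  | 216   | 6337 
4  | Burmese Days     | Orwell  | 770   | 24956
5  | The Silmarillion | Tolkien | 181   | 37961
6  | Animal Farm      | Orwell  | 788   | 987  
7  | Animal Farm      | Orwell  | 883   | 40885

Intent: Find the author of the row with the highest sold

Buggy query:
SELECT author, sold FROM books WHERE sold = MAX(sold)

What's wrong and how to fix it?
Bug: MAX(sold) is an aggregate and cannot be used directly in WHERE

Fix: Wrap MAX in a scalar subquery so WHERE compares against a single value

Corrected query:
SELECT author, sold FROM books WHERE sold = (SELECT MAX(sold) FROM books)

Result:
author  | sold 
--------+------
Tolkien | 47383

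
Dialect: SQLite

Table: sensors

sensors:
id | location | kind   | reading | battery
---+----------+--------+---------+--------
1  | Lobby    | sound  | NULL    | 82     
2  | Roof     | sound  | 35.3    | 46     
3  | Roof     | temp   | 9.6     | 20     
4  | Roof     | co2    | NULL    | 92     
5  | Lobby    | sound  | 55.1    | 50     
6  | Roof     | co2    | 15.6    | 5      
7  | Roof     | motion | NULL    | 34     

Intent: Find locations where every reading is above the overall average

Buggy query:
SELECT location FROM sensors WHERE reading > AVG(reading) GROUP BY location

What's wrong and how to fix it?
Bug: AVG() is an aggregate; it can't sit directly in WHERE

Fix: Compute the overall average in a scalar subquery and compare each group's MIN against it in HAVING

Corrected query:
SELECT location FROM sensors GROUP BY location HAVING MIN(reading) > (SELECT AVG(reading) FROM sensors)

Result:
location
--------
Lobby   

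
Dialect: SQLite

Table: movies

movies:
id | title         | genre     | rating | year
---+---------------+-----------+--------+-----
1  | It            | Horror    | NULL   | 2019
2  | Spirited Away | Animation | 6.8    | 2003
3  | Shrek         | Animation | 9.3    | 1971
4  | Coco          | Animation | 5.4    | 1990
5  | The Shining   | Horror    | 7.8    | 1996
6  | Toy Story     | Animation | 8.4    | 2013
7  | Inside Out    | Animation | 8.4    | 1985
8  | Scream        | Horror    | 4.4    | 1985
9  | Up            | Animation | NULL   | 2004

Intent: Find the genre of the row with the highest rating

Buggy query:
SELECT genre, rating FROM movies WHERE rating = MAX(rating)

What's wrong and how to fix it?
Bug: WHERE is evaluated per row; an aggregate over the whole table isn't defined there

Fix: Use a subquery: WHERE rating = (SELECT MAX(rating) FROM movies)

Corrected query:
SELECT genre, rating FROM movies WHERE rating = (SELECT MAX(rating) FROM movies)

Result:
genre     | rating
----------+-------
Animation | 9.3   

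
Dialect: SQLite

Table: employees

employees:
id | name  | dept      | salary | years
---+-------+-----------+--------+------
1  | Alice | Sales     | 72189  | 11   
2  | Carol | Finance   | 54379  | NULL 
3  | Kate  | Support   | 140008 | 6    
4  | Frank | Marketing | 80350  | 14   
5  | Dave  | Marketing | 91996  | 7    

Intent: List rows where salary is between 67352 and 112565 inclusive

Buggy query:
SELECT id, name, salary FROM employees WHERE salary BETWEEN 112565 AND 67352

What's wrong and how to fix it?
Bug: BETWEEN expects the lower bound first; with 112565 AND 67352 the range is empty

Fix: Write BETWEEN 67352 AND 112565

Corrected query:
SELECT id, name, salary FROM employees WHERE salary BETWEEN 67352 AND 112565

Result:
id | name  | salary
---+-------+-------
1  | Alice | 72189 
4  | Frank | 80350 
5  | Dave  | 91996 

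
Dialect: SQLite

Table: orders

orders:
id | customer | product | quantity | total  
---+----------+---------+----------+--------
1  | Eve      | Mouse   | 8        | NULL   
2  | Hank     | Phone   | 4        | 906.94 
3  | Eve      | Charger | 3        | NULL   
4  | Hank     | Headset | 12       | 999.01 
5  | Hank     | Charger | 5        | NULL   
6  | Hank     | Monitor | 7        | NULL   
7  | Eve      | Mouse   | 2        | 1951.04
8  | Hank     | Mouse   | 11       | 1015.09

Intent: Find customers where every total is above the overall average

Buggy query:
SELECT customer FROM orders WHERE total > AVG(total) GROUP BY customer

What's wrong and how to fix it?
Bug: AVG() is an aggregate; it can't sit directly in WHERE

Fix: Compute the overall average in a scalar subquery and compare each group's MIN against it in HAVING

Corrected query:
SELECT customer FROM orders GROUP BY customer HAVING MIN(total) > (SELECT AVG(total) FROM orders)

Result:
customer
--------
Eve     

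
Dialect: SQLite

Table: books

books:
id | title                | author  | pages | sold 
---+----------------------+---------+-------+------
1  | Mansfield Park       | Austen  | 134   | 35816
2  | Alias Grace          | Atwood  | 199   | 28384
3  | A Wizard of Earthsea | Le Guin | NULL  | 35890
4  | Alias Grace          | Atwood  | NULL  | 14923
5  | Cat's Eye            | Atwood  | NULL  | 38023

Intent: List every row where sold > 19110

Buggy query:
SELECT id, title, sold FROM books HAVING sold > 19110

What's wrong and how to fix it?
Bug: HAVING filters the output of aggregation, but this query has no GROUP BY and no aggregate functions, so SQLite rejects it (HAVING clause on a non-aggregate query); the condition here is per row

Fix: Use WHERE for row-level filtering

Corrected query:
SELECT id, title, sold FROM books WHERE sold > 19110

Result:
id | title                | sold 
---+----------------------+------
1  | Mansfield Park       | 35816
2  | Alias Grace          | 28384
3  | A Wizard of Earthsea | 35890
5  | Cat's Eye            | 38023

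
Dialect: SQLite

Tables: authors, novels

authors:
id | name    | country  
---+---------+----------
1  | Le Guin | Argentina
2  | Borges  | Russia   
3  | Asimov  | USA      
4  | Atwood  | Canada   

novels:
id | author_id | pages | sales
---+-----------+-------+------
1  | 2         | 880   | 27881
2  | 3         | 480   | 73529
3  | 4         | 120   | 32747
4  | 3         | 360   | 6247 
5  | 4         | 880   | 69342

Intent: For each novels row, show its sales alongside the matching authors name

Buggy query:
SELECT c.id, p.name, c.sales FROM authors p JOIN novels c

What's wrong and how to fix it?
Bug: Missing join condition: each novels row is matched to all authors rows instead of just its own

Fix: Add ON c.author_id = p.id to the JOIN

Corrected query:
SELECT c.id, p.name, c.sales FROM authors p JOIN novels c ON c.author_id = p.id

Result:
id | name   | sales
---+--------+------
1  | Borges | 27881
2  | Asimov | 73529
3  | Atwood | 32747
4  | Asimov | 6247 
5  | Atwood | 69342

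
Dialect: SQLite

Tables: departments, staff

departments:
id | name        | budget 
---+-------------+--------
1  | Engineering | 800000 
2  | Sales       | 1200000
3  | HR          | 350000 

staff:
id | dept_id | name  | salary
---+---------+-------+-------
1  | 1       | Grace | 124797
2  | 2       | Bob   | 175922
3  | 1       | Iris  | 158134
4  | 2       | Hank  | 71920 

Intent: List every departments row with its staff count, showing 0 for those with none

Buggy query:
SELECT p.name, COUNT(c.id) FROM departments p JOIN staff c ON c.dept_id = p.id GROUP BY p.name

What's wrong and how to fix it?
Bug: An inner join excludes parents with zero children

Fix: Use LEFT JOIN so parents without children still appear (COUNT(c.id) gives 0)

Corrected query:
SELECT p.name, COUNT(c.id) FROM departments p LEFT JOIN staff c ON c.dept_id = p.id GROUP BY p.name

Result:
name        | COUNT(c.id)
------------+------------
Engineering | 2          
HR          | 0          
Sales       | 2          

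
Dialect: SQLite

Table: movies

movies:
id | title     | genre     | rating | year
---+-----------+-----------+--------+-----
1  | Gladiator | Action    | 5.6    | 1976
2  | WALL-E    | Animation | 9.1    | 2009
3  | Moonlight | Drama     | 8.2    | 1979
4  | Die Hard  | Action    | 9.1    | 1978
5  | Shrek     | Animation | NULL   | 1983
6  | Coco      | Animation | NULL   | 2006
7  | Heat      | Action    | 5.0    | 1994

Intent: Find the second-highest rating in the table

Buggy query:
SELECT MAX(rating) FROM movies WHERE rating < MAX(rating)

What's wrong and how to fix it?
Bug: MAX(rating) on the right of the comparison is an aggregate-in-WHERE error

Fix: Put the inner MAX in a scalar subquery

Corrected query:
SELECT MAX(rating) FROM movies WHERE rating < (SELECT MAX(rating) FROM movies)

Result:
MAX(rating)
-----------
8.2        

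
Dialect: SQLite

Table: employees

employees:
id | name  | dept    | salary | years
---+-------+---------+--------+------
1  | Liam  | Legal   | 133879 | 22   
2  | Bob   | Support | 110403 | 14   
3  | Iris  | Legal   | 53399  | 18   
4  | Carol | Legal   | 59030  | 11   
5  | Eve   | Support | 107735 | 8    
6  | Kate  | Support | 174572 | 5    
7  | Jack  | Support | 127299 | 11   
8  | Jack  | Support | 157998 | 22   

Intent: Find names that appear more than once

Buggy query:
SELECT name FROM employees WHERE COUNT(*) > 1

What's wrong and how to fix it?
Bug: COUNT(*) is an aggregate and cannot be used in WHERE

Fix: Group first, then use HAVING for the count condition

Corrected query:
SELECT name FROM employees GROUP BY name HAVING COUNT(*) > 1

Result:
name
----
Jack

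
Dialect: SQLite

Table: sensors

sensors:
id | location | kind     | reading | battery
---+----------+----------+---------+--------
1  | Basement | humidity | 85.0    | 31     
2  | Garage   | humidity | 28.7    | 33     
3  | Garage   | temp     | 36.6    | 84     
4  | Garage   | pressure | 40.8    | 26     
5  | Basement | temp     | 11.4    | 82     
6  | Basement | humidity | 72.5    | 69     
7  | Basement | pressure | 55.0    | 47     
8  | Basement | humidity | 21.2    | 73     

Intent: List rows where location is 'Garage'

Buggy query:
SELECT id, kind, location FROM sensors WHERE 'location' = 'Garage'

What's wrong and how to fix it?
Bug: 'location' in single quotes is a string literal, not the column; the comparison is literal-vs-literal and never true

Fix: Remove the quotes around the column name (or use double quotes for an identifier)

Corrected query:
SELECT id, kind, location FROM sensors WHERE location = 'Garage'

Result:
id | kind     | location
---+----------+---------
2  | humidity | Garage  
3  | temp     | Garage  
4  | pressure | Garage  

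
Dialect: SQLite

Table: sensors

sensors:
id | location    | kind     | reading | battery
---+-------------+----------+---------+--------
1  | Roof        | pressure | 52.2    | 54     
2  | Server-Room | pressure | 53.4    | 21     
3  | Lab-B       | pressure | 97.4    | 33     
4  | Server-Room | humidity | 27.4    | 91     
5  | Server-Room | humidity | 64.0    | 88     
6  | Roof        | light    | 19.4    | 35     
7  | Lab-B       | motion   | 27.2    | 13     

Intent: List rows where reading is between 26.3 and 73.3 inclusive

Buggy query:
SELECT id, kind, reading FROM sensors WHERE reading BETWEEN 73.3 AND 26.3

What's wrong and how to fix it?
Bug: BETWEEN expects the lower bound first; with 73.3 AND 26.3 the range is empty

Fix: Write BETWEEN 26.3 AND 73.3

Corrected query:
SELECT id, kind, reading FROM sensors WHERE reading BETWEEN 26.3 AND 73.3

Result:
id | kind     | reading
---+----------+--------
1  | pressure | 52.2   
2  | pressure | 53.4   
4  | humidity | 27.4   
5  | humidity | 64     
7  | motion   | 27.2   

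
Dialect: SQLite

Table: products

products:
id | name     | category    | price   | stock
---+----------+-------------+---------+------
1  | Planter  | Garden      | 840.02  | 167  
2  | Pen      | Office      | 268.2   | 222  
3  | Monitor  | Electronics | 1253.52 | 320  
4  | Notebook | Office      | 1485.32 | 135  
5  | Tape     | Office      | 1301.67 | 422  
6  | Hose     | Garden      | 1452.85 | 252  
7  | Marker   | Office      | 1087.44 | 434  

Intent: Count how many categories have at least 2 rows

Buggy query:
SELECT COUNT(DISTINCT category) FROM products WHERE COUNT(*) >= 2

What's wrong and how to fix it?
Bug: WHERE filters individual rows, not groups, so a group-level COUNT is invalid there

Fix: Group first with HAVING COUNT(*) >= 2, then COUNT the resulting groups

Corrected query:
SELECT COUNT(*) FROM (SELECT category FROM products GROUP BY category HAVING COUNT(*) >= 2)

Result:
COUNT(*)
--------
2       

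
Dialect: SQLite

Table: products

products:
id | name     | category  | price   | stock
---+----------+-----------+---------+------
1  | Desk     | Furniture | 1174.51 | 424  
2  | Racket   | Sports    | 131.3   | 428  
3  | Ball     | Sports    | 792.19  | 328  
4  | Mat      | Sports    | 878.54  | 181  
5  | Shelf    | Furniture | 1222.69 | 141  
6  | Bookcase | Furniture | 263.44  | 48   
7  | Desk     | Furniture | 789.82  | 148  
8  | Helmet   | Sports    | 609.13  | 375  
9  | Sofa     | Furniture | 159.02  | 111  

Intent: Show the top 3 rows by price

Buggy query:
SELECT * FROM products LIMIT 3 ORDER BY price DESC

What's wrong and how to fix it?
Bug: ORDER BY cannot follow LIMIT; LIMIT is the final clause

Fix: Swap the clauses: ORDER BY first, then LIMIT

Corrected query:
SELECT * FROM products ORDER BY price DESC LIMIT 3

Result:
id | name  | category  | price   | stock
---+-------+-----------+---------+------
5  | Shelf | Furniture | 1222.69 | 141  
1  | Desk  | Furniture | 1174.51 | 424  
4  | Mat   | Sports    | 878.54  | 181  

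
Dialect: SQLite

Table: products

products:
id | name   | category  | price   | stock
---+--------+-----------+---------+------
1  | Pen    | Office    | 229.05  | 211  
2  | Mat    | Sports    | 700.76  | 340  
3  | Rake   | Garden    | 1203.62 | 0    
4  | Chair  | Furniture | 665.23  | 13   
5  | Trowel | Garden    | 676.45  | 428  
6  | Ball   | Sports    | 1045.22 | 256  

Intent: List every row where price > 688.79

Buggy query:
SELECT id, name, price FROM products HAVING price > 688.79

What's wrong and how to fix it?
Bug: This is a non-aggregate query (no GROUP BY, no aggregates), so in SQLite the HAVING clause is invalid here; a row-level condition belongs in WHERE

Fix: Use WHERE for row-level filtering

Corrected query:
SELECT id, name, price FROM products WHERE price > 688.79

Result:
id | name | price  
---+------+--------
2  | Mat  | 700.76 
3  | Rake | 1203.62
6  | Ball | 1045.22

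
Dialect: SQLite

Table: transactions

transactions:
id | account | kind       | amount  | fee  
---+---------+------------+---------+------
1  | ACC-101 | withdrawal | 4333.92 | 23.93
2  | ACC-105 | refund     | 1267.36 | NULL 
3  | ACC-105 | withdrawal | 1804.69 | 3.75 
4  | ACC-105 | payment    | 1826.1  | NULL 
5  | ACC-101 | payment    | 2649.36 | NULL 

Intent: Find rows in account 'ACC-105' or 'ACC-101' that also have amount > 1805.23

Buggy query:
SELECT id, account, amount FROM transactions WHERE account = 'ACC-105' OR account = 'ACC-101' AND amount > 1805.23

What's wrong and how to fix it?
Bug: Without parentheses, AND is evaluated before OR, so the amount filter only applies to the 'ACC-101' branch

Fix: Group the OR with parentheses (or use IN), then AND the threshold

Corrected query:
SELECT id, account, amount FROM transactions WHERE (account = 'ACC-105' OR account = 'ACC-101') AND amount > 1805.23

Result:
id | account | amount 
---+---------+--------
1  | ACC-101 | 4333.92
4  | ACC-105 | 1826.1 
5  | ACC-101 | 2649.36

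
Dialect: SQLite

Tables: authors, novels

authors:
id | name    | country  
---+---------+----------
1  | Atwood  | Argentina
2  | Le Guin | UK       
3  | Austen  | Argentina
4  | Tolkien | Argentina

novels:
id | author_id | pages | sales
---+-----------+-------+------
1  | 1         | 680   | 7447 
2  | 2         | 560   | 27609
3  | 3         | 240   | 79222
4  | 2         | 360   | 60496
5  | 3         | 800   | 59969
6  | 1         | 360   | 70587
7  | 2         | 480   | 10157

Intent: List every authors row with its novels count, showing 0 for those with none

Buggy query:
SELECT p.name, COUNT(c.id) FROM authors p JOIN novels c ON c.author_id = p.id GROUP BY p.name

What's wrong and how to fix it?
Bug: An inner join excludes parents with zero children

Fix: Use LEFT JOIN so parents without children still appear (COUNT(c.id) gives 0)

Corrected query:
SELECT p.name, COUNT(c.id) FROM authors p LEFT JOIN novels c ON c.author_id = p.id GROUP BY p.name

Result:
name    | COUNT(c.id)
--------+------------
Atwood  | 2          
Austen  | 2          
Le Guin | 3          
Tolkien | 0          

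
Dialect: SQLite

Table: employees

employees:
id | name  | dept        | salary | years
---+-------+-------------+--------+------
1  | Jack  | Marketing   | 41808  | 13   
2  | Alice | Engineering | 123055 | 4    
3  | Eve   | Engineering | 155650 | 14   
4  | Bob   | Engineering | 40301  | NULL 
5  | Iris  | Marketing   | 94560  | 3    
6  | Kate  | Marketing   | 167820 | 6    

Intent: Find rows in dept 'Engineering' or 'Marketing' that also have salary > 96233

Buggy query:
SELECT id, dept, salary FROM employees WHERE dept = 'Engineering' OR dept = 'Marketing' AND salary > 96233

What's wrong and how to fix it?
Bug: AND binds tighter than OR, so this parses as dept = 'Engineering' OR (dept = 'Marketing' AND salary > 96233)

Fix: Group the OR with parentheses (or use IN), then AND the threshold

Corrected query:
SELECT id, dept, salary FROM employees WHERE (dept = 'Engineering' OR dept = 'Marketing') AND salary > 96233

Result:
id | dept        | salary
---+-------------+-------
2  | Engineering | 123055
3  | Engineering | 155650
6  | Marketing   | 167820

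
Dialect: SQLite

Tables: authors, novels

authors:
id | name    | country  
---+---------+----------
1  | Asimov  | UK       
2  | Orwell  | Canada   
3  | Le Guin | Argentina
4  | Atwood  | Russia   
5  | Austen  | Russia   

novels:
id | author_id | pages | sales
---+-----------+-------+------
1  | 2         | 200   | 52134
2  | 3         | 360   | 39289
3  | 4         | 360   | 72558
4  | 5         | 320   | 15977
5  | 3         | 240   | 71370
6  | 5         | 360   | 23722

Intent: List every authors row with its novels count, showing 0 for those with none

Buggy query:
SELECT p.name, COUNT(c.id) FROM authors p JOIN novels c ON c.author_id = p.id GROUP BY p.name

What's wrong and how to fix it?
Bug: INNER JOIN drops authors rows that have no matching novels rows

Fix: Switch to LEFT JOIN to retain unmatched parent rows

Corrected query:
SELECT p.name, COUNT(c.id) FROM authors p LEFT JOIN novels c ON c.author_id = p.id GROUP BY p.name

Result:
name    | COUNT(c.id)
--------+------------
Asimov  | 0          
Atwood  | 1          
Austen  | 2          
Le Guin | 2          
Orwell  | 1          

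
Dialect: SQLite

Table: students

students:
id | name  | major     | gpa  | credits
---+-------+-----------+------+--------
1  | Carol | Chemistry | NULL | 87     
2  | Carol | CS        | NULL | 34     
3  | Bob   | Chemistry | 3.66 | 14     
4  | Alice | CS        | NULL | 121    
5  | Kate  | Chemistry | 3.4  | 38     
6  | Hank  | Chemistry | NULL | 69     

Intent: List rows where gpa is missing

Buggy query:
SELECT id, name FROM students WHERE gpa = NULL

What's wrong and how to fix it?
Bug: '= NULL' is always unknown in SQL three-valued logic, so no rows match

Fix: Replace '= NULL' with 'IS NULL'

Corrected query:
SELECT id, name FROM students WHERE gpa IS NULL

Result:
id | name 
---+------
1  | Carol
2  | Carol
4  | Alice
6  | Hank 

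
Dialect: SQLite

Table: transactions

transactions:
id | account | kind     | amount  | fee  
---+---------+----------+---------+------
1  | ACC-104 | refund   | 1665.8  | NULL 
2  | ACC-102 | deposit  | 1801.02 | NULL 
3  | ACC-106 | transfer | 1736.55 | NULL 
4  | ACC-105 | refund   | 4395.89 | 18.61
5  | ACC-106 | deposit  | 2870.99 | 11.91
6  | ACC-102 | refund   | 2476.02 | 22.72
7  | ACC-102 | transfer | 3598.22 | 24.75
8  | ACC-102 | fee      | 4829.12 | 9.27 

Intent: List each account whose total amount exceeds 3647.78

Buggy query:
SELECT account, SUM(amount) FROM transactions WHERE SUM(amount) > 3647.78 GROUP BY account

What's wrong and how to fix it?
Bug: SUM(amount) is an aggregate, but WHERE filters rows before aggregation

Fix: Use HAVING (which filters groups after aggregation) instead of WHERE

Corrected query:
SELECT account, SUM(amount) FROM transactions GROUP BY account HAVING SUM(amount) > 3647.78

Result:
account | SUM(amount)
--------+------------
ACC-102 | 12704.38   
ACC-105 | 4395.89    
ACC-106 | 4607.54    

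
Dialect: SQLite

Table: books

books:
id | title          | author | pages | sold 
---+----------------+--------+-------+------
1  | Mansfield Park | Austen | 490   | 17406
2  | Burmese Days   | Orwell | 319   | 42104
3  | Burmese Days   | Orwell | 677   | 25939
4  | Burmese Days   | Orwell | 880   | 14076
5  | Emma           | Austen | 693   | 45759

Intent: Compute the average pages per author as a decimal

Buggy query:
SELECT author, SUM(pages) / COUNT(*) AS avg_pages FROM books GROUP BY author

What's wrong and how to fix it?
Bug: SUM(pages) and COUNT(*) are both integers; the division truncates the fractional part

Fix: Multiply by 1.0 (or CAST to REAL) to force floating-point division

Corrected query:
SELECT author, SUM(pages) * 1.0 / COUNT(*) AS avg_pages FROM books GROUP BY author

Result:
author | avg_pages 
-------+-----------
Austen | 591.5     
Orwell | 625.333333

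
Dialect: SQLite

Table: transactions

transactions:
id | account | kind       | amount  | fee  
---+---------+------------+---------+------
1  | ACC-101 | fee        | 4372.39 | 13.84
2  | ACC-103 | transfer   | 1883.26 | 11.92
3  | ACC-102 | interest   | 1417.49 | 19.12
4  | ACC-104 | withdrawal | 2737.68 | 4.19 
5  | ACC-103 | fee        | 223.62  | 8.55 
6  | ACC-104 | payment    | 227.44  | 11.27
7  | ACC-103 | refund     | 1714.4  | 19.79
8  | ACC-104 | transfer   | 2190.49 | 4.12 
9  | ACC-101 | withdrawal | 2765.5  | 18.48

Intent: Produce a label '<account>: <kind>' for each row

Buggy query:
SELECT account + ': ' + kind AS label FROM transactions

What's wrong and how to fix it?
Bug: SQLite uses || for string concatenation; + coerces text to numbers (yielding 0)

Fix: Replace + with || to concatenate text

Corrected query:
SELECT account || ': ' || kind AS label FROM transactions

Result:
label              
-------------------
ACC-101: fee       
ACC-103: transfer  
ACC-102: interest  
ACC-104: withdrawal
ACC-103: fee       
ACC-104: payment   
ACC-103: refund    
ACC-104: transfer  
ACC-101: withdrawal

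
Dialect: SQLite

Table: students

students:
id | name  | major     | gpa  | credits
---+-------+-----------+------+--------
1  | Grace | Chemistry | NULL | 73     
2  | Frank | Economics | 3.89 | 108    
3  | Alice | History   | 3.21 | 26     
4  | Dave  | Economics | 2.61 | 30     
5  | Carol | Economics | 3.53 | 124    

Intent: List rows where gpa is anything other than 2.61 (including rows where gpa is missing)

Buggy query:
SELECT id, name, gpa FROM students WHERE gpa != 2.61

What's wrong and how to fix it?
Bug: Inequality against NULL is unknown, not true; rows with NULL are dropped

Fix: Add an explicit OR gpa IS NULL to include the missing-value rows

Corrected query:
SELECT id, name, gpa FROM students WHERE gpa != 2.61 OR gpa IS NULL

Result:
id | name  | gpa 
---+-------+-----
1  | Grace | NULL
2  | Frank | 3.89
3  | Alice | 3.21
5  | Carol | 3.53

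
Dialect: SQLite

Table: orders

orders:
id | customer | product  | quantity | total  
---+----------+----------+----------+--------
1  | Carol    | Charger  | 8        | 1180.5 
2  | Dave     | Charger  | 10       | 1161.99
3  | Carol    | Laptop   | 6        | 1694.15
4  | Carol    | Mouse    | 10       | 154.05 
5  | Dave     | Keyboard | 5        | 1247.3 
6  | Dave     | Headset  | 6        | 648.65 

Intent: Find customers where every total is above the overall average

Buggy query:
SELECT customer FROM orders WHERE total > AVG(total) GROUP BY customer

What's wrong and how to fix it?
Bug: AVG() is an aggregate; it can't sit directly in WHERE

Fix: Compute the overall average in a scalar subquery and compare each group's MIN against it in HAVING

Corrected query:
SELECT customer FROM orders GROUP BY customer HAVING MIN(total) > (SELECT AVG(total) FROM orders)

Result:
(no rows)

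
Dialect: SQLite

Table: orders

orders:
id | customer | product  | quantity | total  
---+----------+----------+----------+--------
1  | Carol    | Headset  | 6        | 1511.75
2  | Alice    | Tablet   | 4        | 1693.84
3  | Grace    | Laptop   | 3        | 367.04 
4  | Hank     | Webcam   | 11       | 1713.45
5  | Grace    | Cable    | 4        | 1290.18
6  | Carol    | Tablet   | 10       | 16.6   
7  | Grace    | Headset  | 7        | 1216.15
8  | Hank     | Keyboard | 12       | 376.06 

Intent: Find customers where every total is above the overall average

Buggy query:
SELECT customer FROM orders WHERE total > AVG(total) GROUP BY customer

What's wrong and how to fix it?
Bug: AVG() is an aggregate; it can't sit directly in WHERE

Fix: Compute the overall average in a scalar subquery and compare each group's MIN against it in HAVING

Corrected query:
SELECT customer FROM orders GROUP BY customer HAVING MIN(total) > (SELECT AVG(total) FROM orders)

Result:
customer
--------
Alice   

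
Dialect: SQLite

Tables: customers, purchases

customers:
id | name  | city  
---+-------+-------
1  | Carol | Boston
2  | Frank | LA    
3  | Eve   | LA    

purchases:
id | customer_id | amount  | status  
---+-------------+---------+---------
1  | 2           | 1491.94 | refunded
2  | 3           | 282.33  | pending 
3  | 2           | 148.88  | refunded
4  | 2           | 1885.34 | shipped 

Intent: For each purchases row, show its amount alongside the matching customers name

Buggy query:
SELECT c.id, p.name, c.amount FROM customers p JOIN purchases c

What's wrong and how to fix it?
Bug: Missing join condition: each purchases row is matched to all customers rows instead of just its own

Fix: Add ON c.customer_id = p.id to the JOIN

Corrected query:
SELECT c.id, p.name, c.amount FROM customers p JOIN purchases c ON c.customer_id = p.id

Result:
id | name  | amount 
---+-------+--------
1  | Frank | 1491.94
2  | Eve   | 282.33 
3  | Frank | 148.88 
4  | Frank | 1885.34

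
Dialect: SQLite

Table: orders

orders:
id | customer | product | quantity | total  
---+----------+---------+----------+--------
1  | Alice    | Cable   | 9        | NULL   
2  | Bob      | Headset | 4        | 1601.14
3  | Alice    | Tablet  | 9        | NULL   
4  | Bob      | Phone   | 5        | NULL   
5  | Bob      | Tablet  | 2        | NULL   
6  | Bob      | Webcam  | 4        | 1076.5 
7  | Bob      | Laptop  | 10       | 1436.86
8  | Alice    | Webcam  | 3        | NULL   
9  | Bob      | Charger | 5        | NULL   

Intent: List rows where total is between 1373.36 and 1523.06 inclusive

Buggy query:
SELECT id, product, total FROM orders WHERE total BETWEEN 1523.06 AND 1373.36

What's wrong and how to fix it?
Bug: BETWEEN expects the lower bound first; with 1523.06 AND 1373.36 the range is empty

Fix: Swap the bounds so the smaller value comes first

Corrected query:
SELECT id, product, total FROM orders WHERE total BETWEEN 1373.36 AND 1523.06

Result:
id | product | total  
---+---------+--------
7  | Laptop  | 1436.86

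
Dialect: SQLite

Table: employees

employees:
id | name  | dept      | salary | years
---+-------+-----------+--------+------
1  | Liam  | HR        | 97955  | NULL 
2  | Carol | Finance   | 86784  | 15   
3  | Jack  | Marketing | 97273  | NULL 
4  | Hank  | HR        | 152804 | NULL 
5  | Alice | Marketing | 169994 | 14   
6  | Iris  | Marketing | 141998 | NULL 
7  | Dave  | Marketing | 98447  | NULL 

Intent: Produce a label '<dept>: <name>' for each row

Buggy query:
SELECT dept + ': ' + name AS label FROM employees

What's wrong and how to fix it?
Bug: '+' is numeric addition; on text columns SQLite converts them to 0 instead of concatenating

Fix: Replace + with || to concatenate text

Corrected query:
SELECT dept || ': ' || name AS label FROM employees

Result:
label           
----------------
HR: Liam        
Finance: Carol  
Marketing: Jack 
HR: Hank        
Marketing: Alice
Marketing: Iris 
Marketing: Dave 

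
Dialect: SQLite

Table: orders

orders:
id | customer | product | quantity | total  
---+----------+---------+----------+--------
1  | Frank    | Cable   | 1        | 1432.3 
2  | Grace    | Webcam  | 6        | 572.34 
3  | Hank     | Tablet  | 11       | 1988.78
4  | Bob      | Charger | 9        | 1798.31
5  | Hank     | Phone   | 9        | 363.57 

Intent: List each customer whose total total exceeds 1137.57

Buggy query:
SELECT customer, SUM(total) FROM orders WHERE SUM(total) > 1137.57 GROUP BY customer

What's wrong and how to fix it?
Bug: Aggregate functions cannot appear in a WHERE clause

Fix: Move the aggregate condition to a HAVING clause

Corrected query:
SELECT customer, SUM(total) FROM orders GROUP BY customer HAVING SUM(total) > 1137.57

Result:
customer | SUM(total)
---------+-----------
Bob      | 1798.31   
Frank    | 1432.3    
Hank     | 2352.35   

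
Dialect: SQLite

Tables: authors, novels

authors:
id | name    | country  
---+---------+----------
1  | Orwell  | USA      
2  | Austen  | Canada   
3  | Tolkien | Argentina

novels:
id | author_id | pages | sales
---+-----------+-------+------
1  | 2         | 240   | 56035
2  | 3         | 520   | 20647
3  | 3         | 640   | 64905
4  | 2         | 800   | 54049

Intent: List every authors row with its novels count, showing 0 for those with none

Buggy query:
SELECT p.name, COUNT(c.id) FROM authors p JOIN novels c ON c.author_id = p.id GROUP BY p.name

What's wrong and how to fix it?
Bug: An inner join excludes parents with zero children

Fix: Use LEFT JOIN so parents without children still appear (COUNT(c.id) gives 0)

Corrected query:
SELECT p.name, COUNT(c.id) FROM authors p LEFT JOIN novels c ON c.author_id = p.id GROUP BY p.name

Result:
name    | COUNT(c.id)
--------+------------
Austen  | 2          
Orwell  | 0          
Tolkien | 2          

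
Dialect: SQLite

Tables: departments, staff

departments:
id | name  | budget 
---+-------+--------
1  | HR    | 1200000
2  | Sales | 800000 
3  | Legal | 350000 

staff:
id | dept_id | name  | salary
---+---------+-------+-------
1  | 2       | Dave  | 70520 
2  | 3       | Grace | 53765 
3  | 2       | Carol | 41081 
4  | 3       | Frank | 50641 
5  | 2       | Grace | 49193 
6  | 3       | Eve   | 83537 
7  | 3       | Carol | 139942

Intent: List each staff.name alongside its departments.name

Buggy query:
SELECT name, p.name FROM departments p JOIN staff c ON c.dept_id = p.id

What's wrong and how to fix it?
Bug: 'name' exists in both joined tables, so the database can't tell which one is meant

Fix: Prefix ambiguous columns with the table alias

Corrected query:
SELECT c.name, p.name FROM departments p JOIN staff c ON c.dept_id = p.id

Result:
name  | name 
------+------
Dave  | Sales
Grace | Legal
Carol | Sales
Frank | Legal
Grace | Sales
Eve   | Legal
Carol | Legal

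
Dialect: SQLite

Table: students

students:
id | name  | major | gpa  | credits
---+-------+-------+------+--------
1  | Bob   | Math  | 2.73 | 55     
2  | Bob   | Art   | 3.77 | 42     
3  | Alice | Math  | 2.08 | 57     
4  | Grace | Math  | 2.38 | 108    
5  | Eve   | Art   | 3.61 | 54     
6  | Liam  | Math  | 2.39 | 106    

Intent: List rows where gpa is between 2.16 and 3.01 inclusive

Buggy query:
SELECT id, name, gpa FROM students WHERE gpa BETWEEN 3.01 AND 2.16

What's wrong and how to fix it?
Bug: BETWEEN expects the lower bound first; with 3.01 AND 2.16 the range is empty

Fix: Swap the bounds so the smaller value comes first

Corrected query:
SELECT id, name, gpa FROM students WHERE gpa BETWEEN 2.16 AND 3.01

Result:
id | name  | gpa 
---+-------+-----
1  | Bob   | 2.73
4  | Grace | 2.38
6  | Liam  | 2.39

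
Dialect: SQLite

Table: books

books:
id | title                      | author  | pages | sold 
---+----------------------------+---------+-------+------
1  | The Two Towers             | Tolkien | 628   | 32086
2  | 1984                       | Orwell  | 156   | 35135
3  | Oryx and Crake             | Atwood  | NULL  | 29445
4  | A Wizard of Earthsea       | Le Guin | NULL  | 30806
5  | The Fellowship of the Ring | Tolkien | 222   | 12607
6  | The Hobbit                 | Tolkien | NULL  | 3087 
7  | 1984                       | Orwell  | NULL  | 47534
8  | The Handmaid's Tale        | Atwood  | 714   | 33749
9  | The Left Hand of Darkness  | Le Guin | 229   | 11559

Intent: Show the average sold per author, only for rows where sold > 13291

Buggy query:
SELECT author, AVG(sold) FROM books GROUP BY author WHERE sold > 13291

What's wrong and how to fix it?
Bug: Row-level WHERE must come before GROUP BY in the clause order

Fix: Place WHERE between FROM and GROUP BY

Corrected query:
SELECT author, AVG(sold) FROM books WHERE sold > 13291 GROUP BY author

Result:
author  | AVG(sold)
--------+----------
Atwood  | 31597    
Le Guin | 30806    
Orwell  | 41334.5  
Tolkien | 32086    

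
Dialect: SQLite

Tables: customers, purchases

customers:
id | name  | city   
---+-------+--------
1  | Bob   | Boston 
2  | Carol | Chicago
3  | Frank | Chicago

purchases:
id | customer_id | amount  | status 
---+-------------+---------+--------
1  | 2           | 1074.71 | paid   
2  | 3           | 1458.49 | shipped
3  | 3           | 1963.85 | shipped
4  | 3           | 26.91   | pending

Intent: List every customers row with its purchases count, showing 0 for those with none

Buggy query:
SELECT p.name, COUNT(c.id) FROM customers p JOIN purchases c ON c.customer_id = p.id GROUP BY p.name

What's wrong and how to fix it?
Bug: INNER JOIN drops customers rows that have no matching purchases rows

Fix: Use LEFT JOIN so parents without children still appear (COUNT(c.id) gives 0)

Corrected query:
SELECT p.name, COUNT(c.id) FROM customers p LEFT JOIN purchases c ON c.customer_id = p.id GROUP BY p.name

Result:
name  | COUNT(c.id)
------+------------
Bob   | 0          
Carol | 1          
Frank | 3          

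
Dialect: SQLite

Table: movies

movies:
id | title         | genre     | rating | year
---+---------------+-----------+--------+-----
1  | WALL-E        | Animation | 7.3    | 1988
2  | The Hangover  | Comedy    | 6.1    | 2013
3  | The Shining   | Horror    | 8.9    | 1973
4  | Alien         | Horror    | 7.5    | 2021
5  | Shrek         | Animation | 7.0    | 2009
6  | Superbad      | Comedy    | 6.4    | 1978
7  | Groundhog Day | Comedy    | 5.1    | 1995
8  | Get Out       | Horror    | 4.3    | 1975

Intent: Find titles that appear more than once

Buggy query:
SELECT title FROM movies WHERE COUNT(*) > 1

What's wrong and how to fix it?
Bug: COUNT(*) is an aggregate and cannot be used in WHERE

Fix: GROUP BY title, then filter groups with HAVING COUNT(*) > 1

Corrected query:
SELECT title FROM movies GROUP BY title HAVING COUNT(*) > 1

Result:
(no rows)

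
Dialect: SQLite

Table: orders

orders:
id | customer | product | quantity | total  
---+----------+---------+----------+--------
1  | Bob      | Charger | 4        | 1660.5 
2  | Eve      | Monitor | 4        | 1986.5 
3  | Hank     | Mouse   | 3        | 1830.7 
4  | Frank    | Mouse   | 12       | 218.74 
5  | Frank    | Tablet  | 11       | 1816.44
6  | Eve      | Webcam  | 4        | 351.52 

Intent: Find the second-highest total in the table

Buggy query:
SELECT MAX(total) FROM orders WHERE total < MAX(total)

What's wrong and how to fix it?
Bug: The inner MAX is an aggregate inside WHERE, which is not allowed

Fix: Compute the overall MAX in a subquery, then take MAX of rows below it

Corrected query:
SELECT MAX(total) FROM orders WHERE total < (SELECT MAX(total) FROM orders)

Result:
MAX(total)
----------
1830.7    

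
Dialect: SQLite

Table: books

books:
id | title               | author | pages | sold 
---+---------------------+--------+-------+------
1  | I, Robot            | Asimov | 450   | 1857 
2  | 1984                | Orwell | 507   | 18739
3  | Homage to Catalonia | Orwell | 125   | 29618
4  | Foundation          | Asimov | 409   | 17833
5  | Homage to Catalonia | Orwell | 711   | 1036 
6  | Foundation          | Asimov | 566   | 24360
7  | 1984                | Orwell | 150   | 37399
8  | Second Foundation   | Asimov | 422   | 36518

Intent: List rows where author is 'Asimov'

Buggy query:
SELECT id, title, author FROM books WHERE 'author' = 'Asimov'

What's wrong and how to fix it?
Bug: 'author' in single quotes is a string literal, not the column; the comparison is literal-vs-literal and never true

Fix: Remove the quotes around the column name (or use double quotes for an identifier)

Corrected query:
SELECT id, title, author FROM books WHERE author = 'Asimov'

Result:
id | title             | author
---+-------------------+-------
1  | I, Robot          | Asimov
4  | Foundation        | Asimov
6  | Foundation        | Asimov
8  | Second Foundation | Asimov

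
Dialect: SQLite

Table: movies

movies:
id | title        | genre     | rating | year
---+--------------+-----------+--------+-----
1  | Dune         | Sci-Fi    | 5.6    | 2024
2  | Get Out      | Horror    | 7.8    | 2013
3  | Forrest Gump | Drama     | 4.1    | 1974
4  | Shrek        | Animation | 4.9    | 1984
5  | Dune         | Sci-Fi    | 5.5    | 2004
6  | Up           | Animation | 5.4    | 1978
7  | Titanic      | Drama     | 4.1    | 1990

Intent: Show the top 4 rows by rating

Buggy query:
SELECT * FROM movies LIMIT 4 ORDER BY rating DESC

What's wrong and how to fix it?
Bug: LIMIT must come after ORDER BY

Fix: Sort with ORDER BY, then apply LIMIT

Corrected query:
SELECT * FROM movies ORDER BY rating DESC LIMIT 4

Result:
id | title   | genre     | rating | year
---+---------+-----------+--------+-----
2  | Get Out | Horror    | 7.8    | 2013
1  | Dune    | Sci-Fi    | 5.6    | 2024
5  | Dune    | Sci-Fi    | 5.5    | 2004
6  | Up      | Animation | 5.4    | 1978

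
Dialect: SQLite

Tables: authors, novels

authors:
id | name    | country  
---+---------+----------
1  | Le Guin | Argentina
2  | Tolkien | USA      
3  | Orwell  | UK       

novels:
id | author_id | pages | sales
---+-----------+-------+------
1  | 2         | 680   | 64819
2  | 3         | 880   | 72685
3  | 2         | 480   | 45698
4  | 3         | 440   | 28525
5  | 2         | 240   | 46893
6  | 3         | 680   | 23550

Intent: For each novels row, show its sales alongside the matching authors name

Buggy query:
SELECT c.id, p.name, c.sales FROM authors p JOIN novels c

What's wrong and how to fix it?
Bug: JOIN with no ON clause produces a cartesian product; every novels row pairs with every authors row

Fix: Add ON c.author_id = p.id to the JOIN

Corrected query:
SELECT c.id, p.name, c.sales FROM authors p JOIN novels c ON c.author_id = p.id

Result:
id | name    | sales
---+---------+------
1  | Tolkien | 64819
2  | Orwell  | 72685
3  | Tolkien | 45698
4  | Orwell  | 28525
5  | Tolkien | 46893
6  | Orwell  | 23550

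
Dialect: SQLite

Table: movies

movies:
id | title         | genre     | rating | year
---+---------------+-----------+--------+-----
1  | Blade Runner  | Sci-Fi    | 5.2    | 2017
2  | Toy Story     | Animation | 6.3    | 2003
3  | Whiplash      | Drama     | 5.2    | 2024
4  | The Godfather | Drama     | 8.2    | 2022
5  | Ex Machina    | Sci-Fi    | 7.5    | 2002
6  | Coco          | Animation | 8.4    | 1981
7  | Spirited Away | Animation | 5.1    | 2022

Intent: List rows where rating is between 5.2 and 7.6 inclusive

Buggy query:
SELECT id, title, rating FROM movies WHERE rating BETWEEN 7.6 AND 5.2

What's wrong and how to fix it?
Bug: BETWEEN expects the lower bound first; with 7.6 AND 5.2 the range is empty

Fix: Write BETWEEN 5.2 AND 7.6

Corrected query:
SELECT id, title, rating FROM movies WHERE rating BETWEEN 5.2 AND 7.6

Result:
id | title        | rating
---+--------------+-------
1  | Blade Runner | 5.2   
2  | Toy Story    | 6.3   
3  | Whiplash     | 5.2   
5  | Ex Machina   | 7.5   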